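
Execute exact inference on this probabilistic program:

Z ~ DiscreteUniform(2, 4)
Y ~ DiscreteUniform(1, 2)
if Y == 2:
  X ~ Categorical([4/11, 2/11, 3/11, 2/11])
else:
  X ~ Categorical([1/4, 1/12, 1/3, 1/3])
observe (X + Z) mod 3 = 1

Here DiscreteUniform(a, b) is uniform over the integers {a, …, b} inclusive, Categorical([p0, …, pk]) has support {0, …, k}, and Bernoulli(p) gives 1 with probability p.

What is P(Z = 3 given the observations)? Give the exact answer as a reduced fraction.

P(Z = 3 | obs) = 35/264

Enumerate traces; 8 have nonzero weight after conditioning:
  (Z=2, Y=1, X=2) weight 1/18
  (Z=2, Y=2, X=2) weight 1/22
  (Z=3, Y=1, X=1) weight 1/72
  (Z=3, Y=2, X=1) weight 1/33
  (Z=4, Y=1, X=0) weight 1/24
  (Z=4, Y=1, X=3) weight 1/18
  (Z=4, Y=2, X=0) weight 2/33
  (Z=4, Y=2, X=3) weight 1/33
Group by Z:
  weight(Z=2) = 10/99
  weight(Z=3) = 35/792
  weight(Z=4) = 149/792
Total weight = 10/99 + 35/792 + 149/792 = 1/3
P(Z=2 | obs) = 10/99 / 1/3 = 10/33
P(Z=3 | obs) = 35/792 / 1/3 = 35/264
P(Z=4 | obs) = 149/792 / 1/3 = 149/264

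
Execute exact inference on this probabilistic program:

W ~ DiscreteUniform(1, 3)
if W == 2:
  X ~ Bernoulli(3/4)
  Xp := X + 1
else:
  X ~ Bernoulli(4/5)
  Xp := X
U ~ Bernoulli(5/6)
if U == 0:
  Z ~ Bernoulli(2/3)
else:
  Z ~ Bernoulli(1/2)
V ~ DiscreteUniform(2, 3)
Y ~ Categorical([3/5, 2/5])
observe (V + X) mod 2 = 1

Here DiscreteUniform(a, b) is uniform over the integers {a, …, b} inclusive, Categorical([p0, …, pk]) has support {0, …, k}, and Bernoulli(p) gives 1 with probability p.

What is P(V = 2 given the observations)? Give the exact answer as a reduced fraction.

Enumerate traces; 48 have nonzero weight after conditioning:
  (W=1, X=0, U=0, Z=0, V=3, Y=0) weight 1/900
  (W=1, X=0, U=0, Z=0, V=3, Y=1) weight 1/1350
  (W=1, X=0, U=0, Z=1, V=3, Y=0) weight 1/450
  (W=1, X=0, U=0, Z=1, V=3, Y=1) weight 1/675
  (W=1, X=0, U=1, Z=0, V=3, Y=0) weight 1/120
  (W=1, X=0, U=1, Z=0, V=3, Y=1) weight 1/180
  (W=1, X=0, U=1, Z=1, V=3, Y=0) weight 1/120
  (W=1, X=0, U=1, Z=1, V=3, Y=1) weight 1/180
  (W=1, X=1, U=0, Z=0, V=2, Y=0) weight 1/225
  … 39 more
Group by V:
  weight(V=2) = 47/120
  weight(V=3) = 13/120
Total weight = 47/120 + 13/120 = 1/2
P(V=2 | obs) = 47/120 / 1/2 = 47/60
P(V=3 | obs) = 13/120 / 1/2 = 13/60

P(V = 2 | obs) = 47/60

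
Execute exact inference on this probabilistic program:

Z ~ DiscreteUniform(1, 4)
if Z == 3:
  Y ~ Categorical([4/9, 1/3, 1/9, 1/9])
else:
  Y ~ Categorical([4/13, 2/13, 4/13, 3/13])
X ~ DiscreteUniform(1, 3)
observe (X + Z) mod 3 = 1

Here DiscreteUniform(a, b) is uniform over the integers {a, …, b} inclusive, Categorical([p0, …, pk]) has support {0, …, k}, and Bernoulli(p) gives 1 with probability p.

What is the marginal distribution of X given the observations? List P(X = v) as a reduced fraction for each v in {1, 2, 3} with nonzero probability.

P(X=1) = 1/4, P(X=2) = 1/4, P(X=3) = 1/2

Enumerate traces; 16 have nonzero weight after conditioning:
  (Z=1, Y=0, X=3) weight 1/39
  (Z=1, Y=1, X=3) weight 1/78
  (Z=1, Y=2, X=3) weight 1/39
  (Z=1, Y=3, X=3) weight 1/52
  (Z=2, Y=0, X=2) weight 1/39
  (Z=2, Y=1, X=2) weight 1/78
  (Z=2, Y=2, X=2) weight 1/39
  (Z=2, Y=3, X=2) weight 1/52
  (Z=3, Y=0, X=1) weight 1/27
  … 7 more
Group by X:
  weight(X=1) = 1/12
  weight(X=2) = 1/12
  weight(X=3) = 1/6
Total weight = 1/12 + 1/12 + 1/6 = 1/3
P(X=1 | obs) = 1/12 / 1/3 = 1/4
P(X=2 | obs) = 1/12 / 1/3 = 1/4
P(X=3 | obs) = 1/6 / 1/3 = 1/2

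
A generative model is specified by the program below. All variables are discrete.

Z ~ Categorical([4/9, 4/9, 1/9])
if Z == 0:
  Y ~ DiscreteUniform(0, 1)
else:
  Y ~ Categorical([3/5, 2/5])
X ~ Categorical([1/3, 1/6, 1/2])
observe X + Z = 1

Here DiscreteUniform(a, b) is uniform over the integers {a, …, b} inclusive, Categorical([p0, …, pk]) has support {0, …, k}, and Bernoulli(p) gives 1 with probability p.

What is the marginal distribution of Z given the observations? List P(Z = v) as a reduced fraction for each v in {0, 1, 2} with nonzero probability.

Enumerate traces; 4 have nonzero weight after conditioning:
  (Z=0, Y=0, X=1) weight 1/27
  (Z=0, Y=1, X=1) weight 1/27
  (Z=1, Y=0, X=0) weight 4/45
  (Z=1, Y=1, X=0) weight 8/135
Group by Z:
  weight(Z=0) = 2/27
  weight(Z=1) = 4/27
Total weight = 2/27 + 4/27 = 2/9
P(Z=0 | obs) = 2/27 / 2/9 = 1/3
P(Z=1 | obs) = 4/27 / 2/9 = 2/3

P(Z=0) = 1/3, P(Z=1) = 2/3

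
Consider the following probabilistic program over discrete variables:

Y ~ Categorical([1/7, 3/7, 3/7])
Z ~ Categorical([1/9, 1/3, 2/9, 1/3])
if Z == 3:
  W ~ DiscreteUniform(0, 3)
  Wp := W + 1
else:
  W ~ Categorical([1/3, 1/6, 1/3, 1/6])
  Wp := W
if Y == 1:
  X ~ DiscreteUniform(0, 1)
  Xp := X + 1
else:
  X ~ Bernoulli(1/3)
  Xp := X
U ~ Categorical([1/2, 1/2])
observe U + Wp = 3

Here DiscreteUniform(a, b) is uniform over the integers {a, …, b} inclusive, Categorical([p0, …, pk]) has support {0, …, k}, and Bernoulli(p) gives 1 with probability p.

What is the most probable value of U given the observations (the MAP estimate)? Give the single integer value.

argmax_v P(U = v | obs) = 1

Enumerate traces; 48 have nonzero weight after conditioning:
  (Y=0, Z=0, W=2, X=0, U=1) weight 1/567
  (Y=0, Z=0, W=2, X=1, U=1) weight 1/1134
  (Y=0, Z=0, W=3, X=0, U=0) weight 1/1134
  (Y=0, Z=0, W=3, X=1, U=0) weight 1/2268
  (Y=0, Z=1, W=2, X=0, U=1) weight 1/189
  (Y=0, Z=1, W=2, X=1, U=1) weight 1/378
  (Y=0, Z=1, W=3, X=0, U=0) weight 1/378
  (Y=0, Z=1, W=3, X=1, U=0) weight 1/756
  … 40 more
Group by U:
  weight(U=0) = 7/72
  weight(U=1) = 11/72
Total weight = 7/72 + 11/72 = 1/4
P(U=0 | obs) = 7/72 / 1/4 = 7/18
P(U=1 | obs) = 11/72 / 1/4 = 11/18
argmax = 1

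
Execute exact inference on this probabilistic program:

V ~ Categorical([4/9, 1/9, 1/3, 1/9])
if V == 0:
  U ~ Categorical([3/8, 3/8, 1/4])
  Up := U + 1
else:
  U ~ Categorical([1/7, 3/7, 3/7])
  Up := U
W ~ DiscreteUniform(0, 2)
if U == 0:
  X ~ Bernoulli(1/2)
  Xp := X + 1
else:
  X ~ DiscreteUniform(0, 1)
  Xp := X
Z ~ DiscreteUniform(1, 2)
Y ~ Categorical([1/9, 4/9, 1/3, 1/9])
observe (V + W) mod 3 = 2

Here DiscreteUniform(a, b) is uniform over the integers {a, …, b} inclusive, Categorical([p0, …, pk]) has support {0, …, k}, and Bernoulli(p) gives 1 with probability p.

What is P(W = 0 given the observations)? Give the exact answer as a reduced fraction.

P(W = 0 | obs) = 1/3

Enumerate traces; 192 have nonzero weight after conditioning:
  (V=0, U=0, W=2, X=0, Z=1, Y=0) weight 1/648
  (V=0, U=0, W=2, X=0, Z=1, Y=1) weight 1/162
  (V=0, U=0, W=2, X=0, Z=1, Y=2) weight 1/216
  (V=0, U=0, W=2, X=0, Z=1, Y=3) weight 1/648
  (V=0, U=0, W=2, X=0, Z=2, Y=0) weight 1/648
  (V=0, U=0, W=2, X=0, Z=2, Y=1) weight 1/162
  (V=0, U=0, W=2, X=0, Z=2, Y=2) weight 1/216
  (V=0, U=0, W=2, X=0, Z=2, Y=3) weight 1/648
  (V=1, U=0, W=1, X=0, Z=1, Y=0) weight 1/6804
  (V=2, U=0, W=0, X=0, Z=1, Y=0) weight 1/2268
  … 182 more
Group by W:
  weight(W=0) = 1/9
  weight(W=1) = 1/27
  weight(W=2) = 5/27
Total weight = 1/9 + 1/27 + 5/27 = 1/3
P(W=0 | obs) = 1/9 / 1/3 = 1/3
P(W=1 | obs) = 1/27 / 1/3 = 1/9
P(W=2 | obs) = 5/27 / 1/3 = 5/9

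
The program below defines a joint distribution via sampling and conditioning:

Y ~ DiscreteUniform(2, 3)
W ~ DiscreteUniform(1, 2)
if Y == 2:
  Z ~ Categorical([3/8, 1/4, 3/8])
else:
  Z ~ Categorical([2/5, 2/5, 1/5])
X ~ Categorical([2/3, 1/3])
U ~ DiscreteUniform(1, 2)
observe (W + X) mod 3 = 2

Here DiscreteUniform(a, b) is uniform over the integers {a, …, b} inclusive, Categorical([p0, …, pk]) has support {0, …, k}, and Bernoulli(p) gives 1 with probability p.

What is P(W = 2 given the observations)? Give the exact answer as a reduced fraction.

Enumerate traces; 24 have nonzero weight after conditioning:
  (Y=2, W=1, Z=0, X=1, U=1) weight 1/64
  (Y=2, W=1, Z=0, X=1, U=2) weight 1/64
  (Y=2, W=1, Z=1, X=1, U=1) weight 1/96
  (Y=2, W=1, Z=1, X=1, U=2) weight 1/96
  (Y=2, W=1, Z=2, X=1, U=1) weight 1/64
  (Y=2, W=1, Z=2, X=1, U=2) weight 1/64
  (Y=2, W=2, Z=0, X=0, U=1) weight 1/32
  (Y=2, W=2, Z=0, X=0, U=2) weight 1/32
  … 16 more
Group by W:
  weight(W=1) = 1/6
  weight(W=2) = 1/3
Total weight = 1/6 + 1/3 = 1/2
P(W=1 | obs) = 1/6 / 1/2 = 1/3
P(W=2 | obs) = 1/3 / 1/2 = 2/3

P(W = 2 | obs) = 2/3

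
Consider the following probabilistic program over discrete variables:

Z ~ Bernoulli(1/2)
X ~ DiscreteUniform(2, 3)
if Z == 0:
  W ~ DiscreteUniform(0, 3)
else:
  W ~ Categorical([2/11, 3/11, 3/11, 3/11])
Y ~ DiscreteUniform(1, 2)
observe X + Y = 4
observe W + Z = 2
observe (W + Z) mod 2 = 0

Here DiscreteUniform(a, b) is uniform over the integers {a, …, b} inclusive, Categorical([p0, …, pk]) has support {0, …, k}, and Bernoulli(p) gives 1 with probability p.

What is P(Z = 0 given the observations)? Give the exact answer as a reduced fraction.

P(Z = 0 | obs) = 11/23

Enumerate traces; 4 have nonzero weight after conditioning:
  (Z=0, X=2, W=2, Y=2) weight 1/32
  (Z=0, X=3, W=2, Y=1) weight 1/32
  (Z=1, X=2, W=1, Y=2) weight 3/88
  (Z=1, X=3, W=1, Y=1) weight 3/88
Group by Z:
  weight(Z=0) = 1/16
  weight(Z=1) = 3/44
Total weight = 1/16 + 3/44 = 23/176
P(Z=0 | obs) = 1/16 / 23/176 = 11/23
P(Z=1 | obs) = 3/44 / 23/176 = 12/23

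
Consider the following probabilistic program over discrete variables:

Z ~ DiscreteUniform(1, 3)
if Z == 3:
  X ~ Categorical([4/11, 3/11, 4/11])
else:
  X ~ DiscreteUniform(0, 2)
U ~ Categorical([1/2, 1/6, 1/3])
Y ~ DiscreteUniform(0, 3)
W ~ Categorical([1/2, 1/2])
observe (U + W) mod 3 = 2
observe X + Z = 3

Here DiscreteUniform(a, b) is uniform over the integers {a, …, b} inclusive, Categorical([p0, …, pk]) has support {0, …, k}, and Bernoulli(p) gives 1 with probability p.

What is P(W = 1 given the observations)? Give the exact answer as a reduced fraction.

P(W = 1 | obs) = 1/3

Enumerate traces; 24 have nonzero weight after conditioning:
  (Z=1, X=2, U=1, Y=0, W=1) weight 1/432
  (Z=1, X=2, U=1, Y=1, W=1) weight 1/432
  (Z=1, X=2, U=1, Y=2, W=1) weight 1/432
  (Z=1, X=2, U=1, Y=3, W=1) weight 1/432
  (Z=1, X=2, U=2, Y=0, W=0) weight 1/216
  (Z=1, X=2, U=2, Y=1, W=0) weight 1/216
  (Z=1, X=2, U=2, Y=2, W=0) weight 1/216
  (Z=1, X=2, U=2, Y=3, W=0) weight 1/216
  … 16 more
Group by W:
  weight(W=0) = 17/297
  weight(W=1) = 17/594
Total weight = 17/297 + 17/594 = 17/198
P(W=0 | obs) = 17/297 / 17/198 = 2/3
P(W=1 | obs) = 17/594 / 17/198 = 1/3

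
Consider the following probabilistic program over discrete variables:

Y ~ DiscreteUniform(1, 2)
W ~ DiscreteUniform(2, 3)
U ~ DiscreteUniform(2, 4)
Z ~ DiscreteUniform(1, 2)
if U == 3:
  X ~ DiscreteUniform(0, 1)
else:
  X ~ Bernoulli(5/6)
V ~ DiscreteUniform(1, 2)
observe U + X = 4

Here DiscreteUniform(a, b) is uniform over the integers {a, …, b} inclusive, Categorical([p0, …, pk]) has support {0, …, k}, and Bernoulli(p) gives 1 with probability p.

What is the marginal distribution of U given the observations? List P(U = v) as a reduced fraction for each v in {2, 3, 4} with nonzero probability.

Enumerate traces; 32 have nonzero weight after conditioning:
  (Y=1, W=2, U=3, Z=1, X=1, V=1) weight 1/96
  (Y=1, W=2, U=3, Z=1, X=1, V=2) weight 1/96
  (Y=1, W=2, U=3, Z=2, X=1, V=1) weight 1/96
  (Y=1, W=2, U=3, Z=2, X=1, V=2) weight 1/96
  (Y=1, W=2, U=4, Z=1, X=0, V=1) weight 1/288
  (Y=1, W=2, U=4, Z=1, X=0, V=2) weight 1/288
  (Y=1, W=2, U=4, Z=2, X=0, V=1) weight 1/288
  (Y=1, W=2, U=4, Z=2, X=0, V=2) weight 1/288
  … 24 more
Group by U:
  weight(U=3) = 1/6
  weight(U=4) = 1/18
Total weight = 1/6 + 1/18 = 2/9
P(U=3 | obs) = 1/6 / 2/9 = 3/4
P(U=4 | obs) = 1/18 / 2/9 = 1/4

P(U=3) = 3/4, P(U=4) = 1/4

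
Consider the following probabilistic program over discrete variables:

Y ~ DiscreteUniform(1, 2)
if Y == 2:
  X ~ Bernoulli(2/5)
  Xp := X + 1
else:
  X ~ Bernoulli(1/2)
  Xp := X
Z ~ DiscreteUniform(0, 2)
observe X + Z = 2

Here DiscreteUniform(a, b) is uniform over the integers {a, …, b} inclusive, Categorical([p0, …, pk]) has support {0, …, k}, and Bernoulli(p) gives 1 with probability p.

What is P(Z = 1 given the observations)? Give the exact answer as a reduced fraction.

Enumerate traces; 4 have nonzero weight after conditioning:
  (Y=1, X=0, Z=2) weight 1/12
  (Y=1, X=1, Z=1) weight 1/12
  (Y=2, X=0, Z=2) weight 1/10
  (Y=2, X=1, Z=1) weight 1/15
Group by Z:
  weight(Z=1) = 3/20
  weight(Z=2) = 11/60
Total weight = 3/20 + 11/60 = 1/3
P(Z=1 | obs) = 3/20 / 1/3 = 9/20
P(Z=2 | obs) = 11/60 / 1/3 = 11/20

P(Z = 1 | obs) = 9/20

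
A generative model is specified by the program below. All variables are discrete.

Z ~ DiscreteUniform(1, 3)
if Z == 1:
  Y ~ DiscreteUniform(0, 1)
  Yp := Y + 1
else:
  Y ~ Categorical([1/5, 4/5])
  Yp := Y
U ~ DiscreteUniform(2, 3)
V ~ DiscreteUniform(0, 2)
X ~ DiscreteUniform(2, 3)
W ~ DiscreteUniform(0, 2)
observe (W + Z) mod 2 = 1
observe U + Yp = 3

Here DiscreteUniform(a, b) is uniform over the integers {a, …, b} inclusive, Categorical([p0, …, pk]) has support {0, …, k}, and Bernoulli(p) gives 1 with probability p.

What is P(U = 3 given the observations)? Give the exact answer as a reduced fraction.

P(U = 3 | obs) = 3/20

Enumerate traces; 48 have nonzero weight after conditioning:
  (Z=1, Y=0, U=2, V=0, X=2, W=0) weight 1/216
  (Z=1, Y=0, U=2, V=0, X=2, W=2) weight 1/216
  (Z=1, Y=0, U=2, V=0, X=3, W=0) weight 1/216
  (Z=1, Y=0, U=2, V=0, X=3, W=2) weight 1/216
  (Z=1, Y=0, U=2, V=1, X=2, W=0) weight 1/216
  (Z=1, Y=0, U=2, V=1, X=2, W=2) weight 1/216
  (Z=1, Y=0, U=2, V=1, X=3, W=0) weight 1/216
  (Z=1, Y=0, U=2, V=1, X=3, W=2) weight 1/216
  (Z=2, Y=0, U=3, V=0, X=2, W=1) weight 1/540
  … 39 more
Group by U:
  weight(U=2) = 17/90
  weight(U=3) = 1/30
Total weight = 17/90 + 1/30 = 2/9
P(U=2 | obs) = 17/90 / 2/9 = 17/20
P(U=3 | obs) = 1/30 / 2/9 = 3/20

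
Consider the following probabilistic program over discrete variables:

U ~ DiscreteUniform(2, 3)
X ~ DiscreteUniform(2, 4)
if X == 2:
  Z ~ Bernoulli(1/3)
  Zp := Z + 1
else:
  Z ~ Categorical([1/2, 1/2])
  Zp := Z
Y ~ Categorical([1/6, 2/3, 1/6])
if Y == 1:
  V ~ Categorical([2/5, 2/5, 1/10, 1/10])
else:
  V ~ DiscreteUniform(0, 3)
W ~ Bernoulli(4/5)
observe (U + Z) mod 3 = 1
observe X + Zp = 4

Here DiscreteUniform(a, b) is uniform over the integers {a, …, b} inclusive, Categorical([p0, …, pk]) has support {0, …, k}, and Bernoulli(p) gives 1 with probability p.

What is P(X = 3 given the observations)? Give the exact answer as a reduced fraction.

Enumerate traces; 48 have nonzero weight after conditioning:
  (U=3, X=2, Z=1, Y=0, V=0, W=0) weight 1/2160
  (U=3, X=2, Z=1, Y=0, V=0, W=1) weight 1/540
  (U=3, X=2, Z=1, Y=0, V=1, W=0) weight 1/2160
  (U=3, X=2, Z=1, Y=0, V=1, W=1) weight 1/540
  (U=3, X=2, Z=1, Y=0, V=2, W=0) weight 1/2160
  (U=3, X=2, Z=1, Y=0, V=2, W=1) weight 1/540
  (U=3, X=2, Z=1, Y=0, V=3, W=0) weight 1/2160
  (U=3, X=2, Z=1, Y=0, V=3, W=1) weight 1/540
  (U=3, X=3, Z=1, Y=0, V=0, W=0) weight 1/1440
  … 39 more
Group by X:
  weight(X=2) = 1/18
  weight(X=3) = 1/12
Total weight = 1/18 + 1/12 = 5/36
P(X=2 | obs) = 1/18 / 5/36 = 2/5
P(X=3 | obs) = 1/12 / 5/36 = 3/5

P(X = 3 | obs) = 3/5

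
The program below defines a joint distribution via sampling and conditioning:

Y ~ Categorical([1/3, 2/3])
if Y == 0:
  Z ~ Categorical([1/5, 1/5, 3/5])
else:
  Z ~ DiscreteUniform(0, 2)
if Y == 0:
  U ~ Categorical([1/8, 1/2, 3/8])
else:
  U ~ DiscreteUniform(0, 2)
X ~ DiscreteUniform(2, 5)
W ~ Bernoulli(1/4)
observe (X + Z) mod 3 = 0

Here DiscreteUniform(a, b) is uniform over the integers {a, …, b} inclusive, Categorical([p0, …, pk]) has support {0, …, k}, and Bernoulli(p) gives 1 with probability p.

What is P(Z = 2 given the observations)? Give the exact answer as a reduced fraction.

Enumerate traces; 48 have nonzero weight after conditioning:
  (Y=0, Z=0, U=0, X=3, W=0) weight 1/640
  (Y=0, Z=0, U=0, X=3, W=1) weight 1/1920
  (Y=0, Z=0, U=1, X=3, W=0) weight 1/160
  (Y=0, Z=0, U=1, X=3, W=1) weight 1/480
  (Y=0, Z=0, U=2, X=3, W=0) weight 3/640
  (Y=0, Z=0, U=2, X=3, W=1) weight 1/640
  (Y=0, Z=1, U=0, X=2, W=0) weight 1/640
  (Y=0, Z=1, U=0, X=2, W=1) weight 1/1920
  (Y=0, Z=2, U=0, X=4, W=0) weight 3/640
  … 39 more
Group by Z:
  weight(Z=0) = 13/180
  weight(Z=1) = 13/90
  weight(Z=2) = 19/180
Total weight = 13/180 + 13/90 + 19/180 = 29/90
P(Z=0 | obs) = 13/180 / 29/90 = 13/58
P(Z=1 | obs) = 13/90 / 29/90 = 13/29
P(Z=2 | obs) = 19/180 / 29/90 = 19/58

P(Z = 2 | obs) = 19/58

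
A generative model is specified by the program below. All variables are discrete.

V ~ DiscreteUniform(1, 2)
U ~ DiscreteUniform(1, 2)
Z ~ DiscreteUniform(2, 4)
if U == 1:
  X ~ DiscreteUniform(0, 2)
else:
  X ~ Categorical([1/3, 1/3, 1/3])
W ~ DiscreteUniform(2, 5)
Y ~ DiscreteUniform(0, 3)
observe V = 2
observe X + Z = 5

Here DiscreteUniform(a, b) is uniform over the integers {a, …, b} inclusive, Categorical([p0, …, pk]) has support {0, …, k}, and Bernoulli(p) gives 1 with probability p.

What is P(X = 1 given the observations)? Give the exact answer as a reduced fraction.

P(X = 1 | obs) = 1/2

Enumerate traces; 64 have nonzero weight after conditioning:
  (V=2, U=1, Z=3, X=2, W=2, Y=0) weight 1/576
  (V=2, U=1, Z=3, X=2, W=2, Y=1) weight 1/576
  (V=2, U=1, Z=3, X=2, W=2, Y=2) weight 1/576
  (V=2, U=1, Z=3, X=2, W=2, Y=3) weight 1/576
  (V=2, U=1, Z=3, X=2, W=3, Y=0) weight 1/576
  (V=2, U=1, Z=3, X=2, W=3, Y=1) weight 1/576
  (V=2, U=1, Z=3, X=2, W=3, Y=2) weight 1/576
  (V=2, U=1, Z=3, X=2, W=3, Y=3) weight 1/576
  (V=2, U=1, Z=4, X=1, W=2, Y=0) weight 1/576
  … 55 more
Group by X:
  weight(X=1) = 1/18
  weight(X=2) = 1/18
Total weight = 1/18 + 1/18 = 1/9
P(X=1 | obs) = 1/18 / 1/9 = 1/2
P(X=2 | obs) = 1/18 / 1/9 = 1/2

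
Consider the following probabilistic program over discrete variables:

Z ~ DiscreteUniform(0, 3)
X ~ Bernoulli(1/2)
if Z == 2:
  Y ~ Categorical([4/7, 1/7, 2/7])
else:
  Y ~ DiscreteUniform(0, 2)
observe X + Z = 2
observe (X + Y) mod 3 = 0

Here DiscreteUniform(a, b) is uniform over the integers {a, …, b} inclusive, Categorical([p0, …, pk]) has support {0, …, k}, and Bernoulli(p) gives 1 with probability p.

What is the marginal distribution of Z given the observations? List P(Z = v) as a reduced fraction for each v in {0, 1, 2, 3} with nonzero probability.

Enumerate traces; 2 have nonzero weight after conditioning:
  (Z=1, X=1, Y=2) weight 1/24
  (Z=2, X=0, Y=0) weight 1/14
Group by Z:
  weight(Z=1) = 1/24
  weight(Z=2) = 1/14
Total weight = 1/24 + 1/14 = 19/168
P(Z=1 | obs) = 1/24 / 19/168 = 7/19
P(Z=2 | obs) = 1/14 / 19/168 = 12/19

P(Z=1) = 7/19, P(Z=2) = 12/19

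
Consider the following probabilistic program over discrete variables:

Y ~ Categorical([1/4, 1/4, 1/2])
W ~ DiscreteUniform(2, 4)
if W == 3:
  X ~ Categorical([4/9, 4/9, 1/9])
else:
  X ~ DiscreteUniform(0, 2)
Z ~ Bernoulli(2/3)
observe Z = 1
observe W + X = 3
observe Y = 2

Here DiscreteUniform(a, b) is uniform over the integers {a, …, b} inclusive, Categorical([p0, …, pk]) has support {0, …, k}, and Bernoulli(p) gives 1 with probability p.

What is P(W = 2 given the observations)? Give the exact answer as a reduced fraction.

P(W = 2 | obs) = 3/7

Enumerate traces; 2 have nonzero weight after conditioning:
  (Y=2, W=2, X=1, Z=1) weight 1/27
  (Y=2, W=3, X=0, Z=1) weight 4/81
Group by W:
  weight(W=2) = 1/27
  weight(W=3) = 4/81
Total weight = 1/27 + 4/81 = 7/81
P(W=2 | obs) = 1/27 / 7/81 = 3/7
P(W=3 | obs) = 4/81 / 7/81 = 4/7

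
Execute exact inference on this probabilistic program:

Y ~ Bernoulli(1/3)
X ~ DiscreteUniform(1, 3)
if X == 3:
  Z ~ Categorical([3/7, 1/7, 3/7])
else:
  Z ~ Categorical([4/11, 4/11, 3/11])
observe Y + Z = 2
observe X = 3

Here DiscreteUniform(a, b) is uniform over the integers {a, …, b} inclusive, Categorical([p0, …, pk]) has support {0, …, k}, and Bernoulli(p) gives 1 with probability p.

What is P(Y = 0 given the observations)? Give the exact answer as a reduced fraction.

Enumerate traces; 2 have nonzero weight after conditioning:
  (Y=0, X=3, Z=2) weight 2/21
  (Y=1, X=3, Z=1) weight 1/63
Group by Y:
  weight(Y=0) = 2/21
  weight(Y=1) = 1/63
Total weight = 2/21 + 1/63 = 1/9
P(Y=0 | obs) = 2/21 / 1/9 = 6/7
P(Y=1 | obs) = 1/63 / 1/9 = 1/7

P(Y = 0 | obs) = 6/7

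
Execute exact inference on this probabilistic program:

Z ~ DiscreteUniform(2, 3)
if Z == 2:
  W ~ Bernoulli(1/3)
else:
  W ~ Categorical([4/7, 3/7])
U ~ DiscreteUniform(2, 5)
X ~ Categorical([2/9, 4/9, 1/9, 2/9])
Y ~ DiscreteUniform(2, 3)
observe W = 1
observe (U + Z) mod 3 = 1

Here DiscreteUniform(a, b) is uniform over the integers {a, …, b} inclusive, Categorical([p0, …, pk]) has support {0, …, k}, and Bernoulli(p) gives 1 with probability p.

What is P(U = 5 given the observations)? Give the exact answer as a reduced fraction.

P(U = 5 | obs) = 7/23

Enumerate traces; 24 have nonzero weight after conditioning:
  (Z=2, W=1, U=2, X=0, Y=2) weight 1/216
  (Z=2, W=1, U=2, X=0, Y=3) weight 1/216
  (Z=2, W=1, U=2, X=1, Y=2) weight 1/108
  (Z=2, W=1, U=2, X=1, Y=3) weight 1/108
  (Z=2, W=1, U=2, X=2, Y=2) weight 1/432
  (Z=2, W=1, U=2, X=2, Y=3) weight 1/432
  (Z=2, W=1, U=2, X=3, Y=2) weight 1/216
  (Z=2, W=1, U=2, X=3, Y=3) weight 1/216
  (Z=2, W=1, U=5, X=0, Y=2) weight 1/216
  (Z=3, W=1, U=4, X=0, Y=2) weight 1/168
  … 14 more
Group by U:
  weight(U=2) = 1/24
  weight(U=4) = 3/56
  weight(U=5) = 1/24
Total weight = 1/24 + 3/56 + 1/24 = 23/168
P(U=2 | obs) = 1/24 / 23/168 = 7/23
P(U=4 | obs) = 3/56 / 23/168 = 9/23
P(U=5 | obs) = 1/24 / 23/168 = 7/23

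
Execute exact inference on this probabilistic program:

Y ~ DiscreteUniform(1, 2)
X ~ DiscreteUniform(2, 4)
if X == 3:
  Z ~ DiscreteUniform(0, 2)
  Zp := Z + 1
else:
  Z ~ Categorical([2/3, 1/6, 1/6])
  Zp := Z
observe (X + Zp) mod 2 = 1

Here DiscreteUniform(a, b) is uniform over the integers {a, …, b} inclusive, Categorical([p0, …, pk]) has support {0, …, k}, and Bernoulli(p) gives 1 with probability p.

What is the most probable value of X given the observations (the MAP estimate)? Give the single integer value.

Enumerate traces; 6 have nonzero weight after conditioning:
  (Y=1, X=2, Z=1) weight 1/36
  (Y=1, X=3, Z=1) weight 1/18
  (Y=1, X=4, Z=1) weight 1/36
  (Y=2, X=2, Z=1) weight 1/36
  (Y=2, X=3, Z=1) weight 1/18
  (Y=2, X=4, Z=1) weight 1/36
Group by X:
  weight(X=2) = 1/18
  weight(X=3) = 1/9
  weight(X=4) = 1/18
Total weight = 1/18 + 1/9 + 1/18 = 2/9
P(X=2 | obs) = 1/18 / 2/9 = 1/4
P(X=3 | obs) = 1/9 / 2/9 = 1/2
P(X=4 | obs) = 1/18 / 2/9 = 1/4
argmax = 3

argmax_v P(X = v | obs) = 3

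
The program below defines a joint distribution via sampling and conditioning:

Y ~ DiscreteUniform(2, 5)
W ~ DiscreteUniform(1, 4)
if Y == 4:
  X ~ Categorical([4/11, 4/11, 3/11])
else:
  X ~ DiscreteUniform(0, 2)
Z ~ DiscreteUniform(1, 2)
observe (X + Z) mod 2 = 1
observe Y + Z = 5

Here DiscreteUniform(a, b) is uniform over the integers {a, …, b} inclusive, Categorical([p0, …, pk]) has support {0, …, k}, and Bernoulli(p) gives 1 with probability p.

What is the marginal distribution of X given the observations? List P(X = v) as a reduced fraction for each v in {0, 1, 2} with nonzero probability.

P(X=0) = 3/8, P(X=1) = 11/32, P(X=2) = 9/32

Enumerate traces; 12 have nonzero weight after conditioning:
  (Y=3, W=1, X=1, Z=2) weight 1/96
  (Y=3, W=2, X=1, Z=2) weight 1/96
  (Y=3, W=3, X=1, Z=2) weight 1/96
  (Y=3, W=4, X=1, Z=2) weight 1/96
  (Y=4, W=1, X=0, Z=1) weight 1/88
  (Y=4, W=1, X=2, Z=1) weight 3/352
  (Y=4, W=2, X=0, Z=1) weight 1/88
  (Y=4, W=2, X=2, Z=1) weight 3/352
  … 4 more
Group by X:
  weight(X=0) = 1/22
  weight(X=1) = 1/24
  weight(X=2) = 3/88
Total weight = 1/22 + 1/24 + 3/88 = 4/33
P(X=0 | obs) = 1/22 / 4/33 = 3/8
P(X=1 | obs) = 1/24 / 4/33 = 11/32
P(X=2 | obs) = 3/88 / 4/33 = 9/32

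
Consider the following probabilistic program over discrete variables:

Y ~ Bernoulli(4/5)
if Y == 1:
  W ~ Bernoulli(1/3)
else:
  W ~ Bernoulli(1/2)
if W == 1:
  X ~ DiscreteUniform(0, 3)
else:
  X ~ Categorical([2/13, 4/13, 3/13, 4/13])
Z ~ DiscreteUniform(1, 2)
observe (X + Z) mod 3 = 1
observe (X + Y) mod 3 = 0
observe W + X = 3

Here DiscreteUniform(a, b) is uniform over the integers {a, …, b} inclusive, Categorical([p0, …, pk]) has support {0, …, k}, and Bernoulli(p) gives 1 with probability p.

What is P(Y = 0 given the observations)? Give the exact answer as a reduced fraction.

P(Y = 0 | obs) = 6/19

Enumerate traces; 2 have nonzero weight after conditioning:
  (Y=0, W=0, X=3, Z=1) weight 1/65
  (Y=1, W=1, X=2, Z=2) weight 1/30
Group by Y:
  weight(Y=0) = 1/65
  weight(Y=1) = 1/30
Total weight = 1/65 + 1/30 = 19/390
P(Y=0 | obs) = 1/65 / 19/390 = 6/19
P(Y=1 | obs) = 1/30 / 19/390 = 13/19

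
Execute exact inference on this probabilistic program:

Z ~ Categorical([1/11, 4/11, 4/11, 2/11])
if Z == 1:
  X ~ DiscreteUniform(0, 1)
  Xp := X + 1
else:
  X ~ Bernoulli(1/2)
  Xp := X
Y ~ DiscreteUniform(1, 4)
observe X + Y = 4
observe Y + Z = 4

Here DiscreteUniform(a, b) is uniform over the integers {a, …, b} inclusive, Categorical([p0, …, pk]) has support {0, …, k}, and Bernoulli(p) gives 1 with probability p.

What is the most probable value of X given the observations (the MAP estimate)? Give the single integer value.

Enumerate traces; 2 have nonzero weight after conditioning:
  (Z=0, X=0, Y=4) weight 1/88
  (Z=1, X=1, Y=3) weight 1/22
Group by X:
  weight(X=0) = 1/88
  weight(X=1) = 1/22
Total weight = 1/88 + 1/22 = 5/88
P(X=0 | obs) = 1/88 / 5/88 = 1/5
P(X=1 | obs) = 1/22 / 5/88 = 4/5
argmax = 1

argmax_v P(X = v | obs) = 1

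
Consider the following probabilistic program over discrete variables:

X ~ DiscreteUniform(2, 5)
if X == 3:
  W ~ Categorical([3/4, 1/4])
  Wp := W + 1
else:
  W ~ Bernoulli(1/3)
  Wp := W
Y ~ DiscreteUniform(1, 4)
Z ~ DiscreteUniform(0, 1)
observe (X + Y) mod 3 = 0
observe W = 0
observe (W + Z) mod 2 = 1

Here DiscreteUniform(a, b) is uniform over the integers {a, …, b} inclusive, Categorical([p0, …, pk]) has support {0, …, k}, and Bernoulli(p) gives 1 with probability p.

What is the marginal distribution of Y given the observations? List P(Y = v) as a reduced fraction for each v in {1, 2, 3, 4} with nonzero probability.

Enumerate traces; 6 have nonzero weight after conditioning:
  (X=2, W=0, Y=1, Z=1) weight 1/48
  (X=2, W=0, Y=4, Z=1) weight 1/48
  (X=3, W=0, Y=3, Z=1) weight 3/128
  (X=4, W=0, Y=2, Z=1) weight 1/48
  (X=5, W=0, Y=1, Z=1) weight 1/48
  (X=5, W=0, Y=4, Z=1) weight 1/48
Group by Y:
  weight(Y=1) = 1/24
  weight(Y=2) = 1/48
  weight(Y=3) = 3/128
  weight(Y=4) = 1/24
Total weight = 1/24 + 1/48 + 3/128 + 1/24 = 49/384
P(Y=1 | obs) = 1/24 / 49/384 = 16/49
P(Y=2 | obs) = 1/48 / 49/384 = 8/49
P(Y=3 | obs) = 3/128 / 49/384 = 9/49
P(Y=4 | obs) = 1/24 / 49/384 = 16/49

P(Y=1) = 16/49, P(Y=2) = 8/49, P(Y=3) = 9/49, P(Y=4) = 16/49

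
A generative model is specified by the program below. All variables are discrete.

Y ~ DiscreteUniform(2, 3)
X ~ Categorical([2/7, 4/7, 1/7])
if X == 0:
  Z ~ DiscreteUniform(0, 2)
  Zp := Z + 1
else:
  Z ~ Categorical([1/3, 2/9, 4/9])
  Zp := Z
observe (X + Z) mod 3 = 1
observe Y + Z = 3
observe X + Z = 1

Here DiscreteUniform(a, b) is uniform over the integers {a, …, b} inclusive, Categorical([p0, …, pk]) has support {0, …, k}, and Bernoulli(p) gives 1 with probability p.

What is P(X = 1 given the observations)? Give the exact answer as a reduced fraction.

Enumerate traces; 2 have nonzero weight after conditioning:
  (Y=2, X=0, Z=1) weight 1/21
  (Y=3, X=1, Z=0) weight 2/21
Group by X:
  weight(X=0) = 1/21
  weight(X=1) = 2/21
Total weight = 1/21 + 2/21 = 1/7
P(X=0 | obs) = 1/21 / 1/7 = 1/3
P(X=1 | obs) = 2/21 / 1/7 = 2/3

P(X = 1 | obs) = 2/3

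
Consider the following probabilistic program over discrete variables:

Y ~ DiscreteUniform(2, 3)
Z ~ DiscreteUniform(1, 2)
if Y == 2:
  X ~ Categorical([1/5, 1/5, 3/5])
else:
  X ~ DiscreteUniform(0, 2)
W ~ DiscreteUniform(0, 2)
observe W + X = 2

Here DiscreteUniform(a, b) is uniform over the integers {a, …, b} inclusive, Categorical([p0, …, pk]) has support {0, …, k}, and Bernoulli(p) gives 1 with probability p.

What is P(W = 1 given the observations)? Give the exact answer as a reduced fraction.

P(W = 1 | obs) = 4/15

Enumerate traces; 12 have nonzero weight after conditioning:
  (Y=2, Z=1, X=0, W=2) weight 1/60
  (Y=2, Z=1, X=1, W=1) weight 1/60
  (Y=2, Z=1, X=2, W=0) weight 1/20
  (Y=2, Z=2, X=0, W=2) weight 1/60
  (Y=2, Z=2, X=1, W=1) weight 1/60
  (Y=2, Z=2, X=2, W=0) weight 1/20
  (Y=3, Z=1, X=0, W=2) weight 1/36
  (Y=3, Z=1, X=1, W=1) weight 1/36
  … 4 more
Group by W:
  weight(W=0) = 7/45
  weight(W=1) = 4/45
  weight(W=2) = 4/45
Total weight = 7/45 + 4/45 + 4/45 = 1/3
P(W=0 | obs) = 7/45 / 1/3 = 7/15
P(W=1 | obs) = 4/45 / 1/3 = 4/15
P(W=2 | obs) = 4/45 / 1/3 = 4/15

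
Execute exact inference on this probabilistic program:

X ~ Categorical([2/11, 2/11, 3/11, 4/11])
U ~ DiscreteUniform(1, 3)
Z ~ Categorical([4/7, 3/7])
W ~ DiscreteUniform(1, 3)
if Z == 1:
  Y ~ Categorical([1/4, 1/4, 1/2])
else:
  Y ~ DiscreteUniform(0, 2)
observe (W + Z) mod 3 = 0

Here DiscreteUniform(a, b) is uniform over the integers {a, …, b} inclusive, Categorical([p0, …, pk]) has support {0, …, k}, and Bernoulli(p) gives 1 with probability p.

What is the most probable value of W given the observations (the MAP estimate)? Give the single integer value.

argmax_v P(W = v | obs) = 3

Enumerate traces; 72 have nonzero weight after conditioning:
  (X=0, U=1, Z=0, W=3, Y=0) weight 8/2079
  (X=0, U=1, Z=0, W=3, Y=1) weight 8/2079
  (X=0, U=1, Z=0, W=3, Y=2) weight 8/2079
  (X=0, U=1, Z=1, W=2, Y=0) weight 1/462
  (X=0, U=1, Z=1, W=2, Y=1) weight 1/462
  (X=0, U=1, Z=1, W=2, Y=2) weight 1/231
  (X=0, U=2, Z=0, W=3, Y=0) weight 8/2079
  (X=0, U=2, Z=0, W=3, Y=1) weight 8/2079
  … 64 more
Group by W:
  weight(W=2) = 1/7
  weight(W=3) = 4/21
Total weight = 1/7 + 4/21 = 1/3
P(W=2 | obs) = 1/7 / 1/3 = 3/7
P(W=3 | obs) = 4/21 / 1/3 = 4/7
argmax = 3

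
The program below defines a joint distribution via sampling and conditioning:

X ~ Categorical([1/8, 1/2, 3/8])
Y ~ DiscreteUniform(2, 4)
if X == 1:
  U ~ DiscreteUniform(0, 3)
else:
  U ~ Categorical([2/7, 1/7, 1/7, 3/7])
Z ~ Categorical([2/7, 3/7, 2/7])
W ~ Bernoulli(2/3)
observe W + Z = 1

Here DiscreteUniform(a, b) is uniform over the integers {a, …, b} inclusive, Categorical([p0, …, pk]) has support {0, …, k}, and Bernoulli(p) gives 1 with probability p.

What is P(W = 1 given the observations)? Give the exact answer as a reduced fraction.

Enumerate traces; 72 have nonzero weight after conditioning:
  (X=0, Y=2, U=0, Z=0, W=1) weight 1/441
  (X=0, Y=2, U=0, Z=1, W=0) weight 1/588
  (X=0, Y=2, U=1, Z=0, W=1) weight 1/882
  (X=0, Y=2, U=1, Z=1, W=0) weight 1/1176
  (X=0, Y=2, U=2, Z=0, W=1) weight 1/882
  (X=0, Y=2, U=2, Z=1, W=0) weight 1/1176
  (X=0, Y=2, U=3, Z=0, W=1) weight 1/294
  (X=0, Y=2, U=3, Z=1, W=0) weight 1/392
  … 64 more
Group by W:
  weight(W=0) = 1/7
  weight(W=1) = 4/21
Total weight = 1/7 + 4/21 = 1/3
P(W=0 | obs) = 1/7 / 1/3 = 3/7
P(W=1 | obs) = 4/21 / 1/3 = 4/7

P(W = 1 | obs) = 4/7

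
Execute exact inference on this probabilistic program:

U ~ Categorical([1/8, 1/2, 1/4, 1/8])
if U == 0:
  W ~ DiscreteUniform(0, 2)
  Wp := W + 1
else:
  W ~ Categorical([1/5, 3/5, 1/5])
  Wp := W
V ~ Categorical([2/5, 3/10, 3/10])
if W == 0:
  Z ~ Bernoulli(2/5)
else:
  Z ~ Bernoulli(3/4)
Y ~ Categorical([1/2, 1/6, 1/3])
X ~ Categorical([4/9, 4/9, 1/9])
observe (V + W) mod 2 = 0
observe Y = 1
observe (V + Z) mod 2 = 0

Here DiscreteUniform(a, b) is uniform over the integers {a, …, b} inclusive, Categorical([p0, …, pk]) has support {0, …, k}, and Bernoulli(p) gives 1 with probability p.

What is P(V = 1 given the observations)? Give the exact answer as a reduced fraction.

Enumerate traces; 60 have nonzero weight after conditioning:
  (U=0, W=0, V=0, Z=0, Y=1, X=0) weight 1/1350
  (U=0, W=0, V=0, Z=0, Y=1, X=1) weight 1/1350
  (U=0, W=0, V=0, Z=0, Y=1, X=2) weight 1/5400
  (U=0, W=0, V=2, Z=0, Y=1, X=0) weight 1/1800
  (U=0, W=0, V=2, Z=0, Y=1, X=1) weight 1/1800
  (U=0, W=0, V=2, Z=0, Y=1, X=2) weight 1/7200
  (U=0, W=1, V=1, Z=1, Y=1, X=0) weight 1/1440
  (U=0, W=1, V=1, Z=1, Y=1, X=1) weight 1/1440
  … 52 more
Group by V:
  weight(V=0) = 221/18000
  weight(V=1) = 17/800
  weight(V=2) = 221/24000
Total weight = 221/18000 + 17/800 + 221/24000 = 3077/72000
P(V=0 | obs) = 221/18000 / 3077/72000 = 52/181
P(V=1 | obs) = 17/800 / 3077/72000 = 90/181
P(V=2 | obs) = 221/24000 / 3077/72000 = 39/181

P(V = 1 | obs) = 90/181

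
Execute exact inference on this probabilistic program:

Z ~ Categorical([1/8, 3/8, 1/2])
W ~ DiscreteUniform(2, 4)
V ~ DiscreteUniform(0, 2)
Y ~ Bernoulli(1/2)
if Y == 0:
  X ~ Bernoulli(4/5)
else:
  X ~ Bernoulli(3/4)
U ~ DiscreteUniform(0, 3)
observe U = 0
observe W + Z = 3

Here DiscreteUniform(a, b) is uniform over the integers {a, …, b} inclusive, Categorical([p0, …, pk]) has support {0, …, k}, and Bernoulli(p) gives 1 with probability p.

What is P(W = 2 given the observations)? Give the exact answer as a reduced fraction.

P(W = 2 | obs) = 3/4

Enumerate traces; 24 have nonzero weight after conditioning:
  (Z=0, W=3, V=0, Y=0, X=0, U=0) weight 1/2880
  (Z=0, W=3, V=0, Y=0, X=1, U=0) weight 1/720
  (Z=0, W=3, V=0, Y=1, X=0, U=0) weight 1/2304
  (Z=0, W=3, V=0, Y=1, X=1, U=0) weight 1/768
  (Z=0, W=3, V=1, Y=0, X=0, U=0) weight 1/2880
  (Z=0, W=3, V=1, Y=0, X=1, U=0) weight 1/720
  (Z=0, W=3, V=1, Y=1, X=0, U=0) weight 1/2304
  (Z=0, W=3, V=1, Y=1, X=1, U=0) weight 1/768
  (Z=1, W=2, V=0, Y=0, X=0, U=0) weight 1/960
  … 15 more
Group by W:
  weight(W=2) = 1/32
  weight(W=3) = 1/96
Total weight = 1/32 + 1/96 = 1/24
P(W=2 | obs) = 1/32 / 1/24 = 3/4
P(W=3 | obs) = 1/96 / 1/24 = 1/4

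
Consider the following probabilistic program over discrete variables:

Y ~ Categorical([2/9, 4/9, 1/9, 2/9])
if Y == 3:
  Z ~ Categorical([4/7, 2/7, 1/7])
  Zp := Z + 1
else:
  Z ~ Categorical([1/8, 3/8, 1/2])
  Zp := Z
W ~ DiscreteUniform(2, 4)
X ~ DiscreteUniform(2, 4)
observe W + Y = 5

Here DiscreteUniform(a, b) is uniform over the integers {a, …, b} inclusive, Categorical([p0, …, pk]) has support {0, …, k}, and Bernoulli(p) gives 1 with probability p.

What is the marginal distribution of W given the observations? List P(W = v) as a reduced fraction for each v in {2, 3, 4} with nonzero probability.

P(W=2) = 2/7, P(W=3) = 1/7, P(W=4) = 4/7

Enumerate traces; 27 have nonzero weight after conditioning:
  (Y=1, Z=0, W=4, X=2) weight 1/162
  (Y=1, Z=0, W=4, X=3) weight 1/162
  (Y=1, Z=0, W=4, X=4) weight 1/162
  (Y=1, Z=1, W=4, X=2) weight 1/54
  (Y=1, Z=1, W=4, X=3) weight 1/54
  (Y=1, Z=1, W=4, X=4) weight 1/54
  (Y=1, Z=2, W=4, X=2) weight 2/81
  (Y=1, Z=2, W=4, X=3) weight 2/81
  (Y=2, Z=0, W=3, X=2) weight 1/648
  (Y=3, Z=0, W=2, X=2) weight 8/567
  … 17 more
Group by W:
  weight(W=2) = 2/27
  weight(W=3) = 1/27
  weight(W=4) = 4/27
Total weight = 2/27 + 1/27 + 4/27 = 7/27
P(W=2 | obs) = 2/27 / 7/27 = 2/7
P(W=3 | obs) = 1/27 / 7/27 = 1/7
P(W=4 | obs) = 4/27 / 7/27 = 4/7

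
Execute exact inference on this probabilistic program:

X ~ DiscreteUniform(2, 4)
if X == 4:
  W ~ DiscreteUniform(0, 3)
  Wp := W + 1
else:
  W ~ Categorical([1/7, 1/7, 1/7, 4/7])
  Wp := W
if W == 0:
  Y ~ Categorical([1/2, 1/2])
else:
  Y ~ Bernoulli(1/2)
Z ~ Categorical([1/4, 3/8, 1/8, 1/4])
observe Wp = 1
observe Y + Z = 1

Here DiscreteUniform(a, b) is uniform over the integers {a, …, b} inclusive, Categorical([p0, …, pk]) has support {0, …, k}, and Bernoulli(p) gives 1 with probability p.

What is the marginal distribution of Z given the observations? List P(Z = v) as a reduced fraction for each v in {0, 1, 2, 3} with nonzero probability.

Enumerate traces; 6 have nonzero weight after conditioning:
  (X=2, W=1, Y=0, Z=1) weight 1/112
  (X=2, W=1, Y=1, Z=0) weight 1/168
  (X=3, W=1, Y=0, Z=1) weight 1/112
  (X=3, W=1, Y=1, Z=0) weight 1/168
  (X=4, W=0, Y=0, Z=1) weight 1/64
  (X=4, W=0, Y=1, Z=0) weight 1/96
Group by Z:
  weight(Z=0) = 5/224
  weight(Z=1) = 15/448
Total weight = 5/224 + 15/448 = 25/448
P(Z=0 | obs) = 5/224 / 25/448 = 2/5
P(Z=1 | obs) = 15/448 / 25/448 = 3/5

P(Z=0) = 2/5, P(Z=1) = 3/5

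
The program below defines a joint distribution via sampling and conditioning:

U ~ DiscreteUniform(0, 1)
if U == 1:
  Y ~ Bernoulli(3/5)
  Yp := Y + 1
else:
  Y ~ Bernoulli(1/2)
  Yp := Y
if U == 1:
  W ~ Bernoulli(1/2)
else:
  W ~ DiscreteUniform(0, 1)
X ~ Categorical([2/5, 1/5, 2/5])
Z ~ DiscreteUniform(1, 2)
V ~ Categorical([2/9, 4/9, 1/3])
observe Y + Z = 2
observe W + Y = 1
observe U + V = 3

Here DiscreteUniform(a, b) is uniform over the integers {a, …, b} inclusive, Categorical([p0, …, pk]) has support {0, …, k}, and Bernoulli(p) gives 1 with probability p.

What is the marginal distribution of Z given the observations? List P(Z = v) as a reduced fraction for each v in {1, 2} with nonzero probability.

P(Z=1) = 3/5, P(Z=2) = 2/5

Enumerate traces; 6 have nonzero weight after conditioning:
  (U=1, Y=0, W=1, X=0, Z=2, V=2) weight 1/150
  (U=1, Y=0, W=1, X=1, Z=2, V=2) weight 1/300
  (U=1, Y=0, W=1, X=2, Z=2, V=2) weight 1/150
  (U=1, Y=1, W=0, X=0, Z=1, V=2) weight 1/100
  (U=1, Y=1, W=0, X=1, Z=1, V=2) weight 1/200
  (U=1, Y=1, W=0, X=2, Z=1, V=2) weight 1/100
Group by Z:
  weight(Z=1) = 1/40
  weight(Z=2) = 1/60
Total weight = 1/40 + 1/60 = 1/24
P(Z=1 | obs) = 1/40 / 1/24 = 3/5
P(Z=2 | obs) = 1/60 / 1/24 = 2/5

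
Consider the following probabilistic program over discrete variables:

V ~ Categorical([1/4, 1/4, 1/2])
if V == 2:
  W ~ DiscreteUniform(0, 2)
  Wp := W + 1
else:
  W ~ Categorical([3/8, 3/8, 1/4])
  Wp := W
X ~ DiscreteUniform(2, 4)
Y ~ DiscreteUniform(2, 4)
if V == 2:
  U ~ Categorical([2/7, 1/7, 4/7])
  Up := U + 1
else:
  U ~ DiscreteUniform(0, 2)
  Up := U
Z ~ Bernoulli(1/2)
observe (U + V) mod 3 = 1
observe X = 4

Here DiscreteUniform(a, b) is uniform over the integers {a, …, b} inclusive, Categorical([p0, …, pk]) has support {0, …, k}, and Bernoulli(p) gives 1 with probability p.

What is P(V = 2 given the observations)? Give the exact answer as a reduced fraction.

P(V = 2 | obs) = 12/19

Enumerate traces; 54 have nonzero weight after conditioning:
  (V=0, W=0, X=4, Y=2, U=1, Z=0) weight 1/576
  (V=0, W=0, X=4, Y=2, U=1, Z=1) weight 1/576
  (V=0, W=0, X=4, Y=3, U=1, Z=0) weight 1/576
  (V=0, W=0, X=4, Y=3, U=1, Z=1) weight 1/576
  (V=0, W=0, X=4, Y=4, U=1, Z=0) weight 1/576
  (V=0, W=0, X=4, Y=4, U=1, Z=1) weight 1/576
  (V=0, W=1, X=4, Y=2, U=1, Z=0) weight 1/576
  (V=0, W=1, X=4, Y=2, U=1, Z=1) weight 1/576
  (V=1, W=0, X=4, Y=2, U=0, Z=0) weight 1/576
  (V=2, W=0, X=4, Y=2, U=2, Z=0) weight 1/189
  … 44 more
Group by V:
  weight(V=0) = 1/36
  weight(V=1) = 1/36
  weight(V=2) = 2/21
Total weight = 1/36 + 1/36 + 2/21 = 19/126
P(V=0 | obs) = 1/36 / 19/126 = 7/38
P(V=1 | obs) = 1/36 / 19/126 = 7/38
P(V=2 | obs) = 2/21 / 19/126 = 12/19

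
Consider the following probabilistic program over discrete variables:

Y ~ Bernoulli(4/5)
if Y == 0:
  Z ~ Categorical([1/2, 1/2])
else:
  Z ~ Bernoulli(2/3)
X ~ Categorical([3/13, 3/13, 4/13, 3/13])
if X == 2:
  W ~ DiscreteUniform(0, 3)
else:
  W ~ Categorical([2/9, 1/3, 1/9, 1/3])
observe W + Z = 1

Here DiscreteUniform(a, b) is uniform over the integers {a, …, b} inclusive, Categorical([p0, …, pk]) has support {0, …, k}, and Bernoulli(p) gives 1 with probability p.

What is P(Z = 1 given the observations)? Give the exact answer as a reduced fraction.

Enumerate traces; 16 have nonzero weight after conditioning:
  (Y=0, Z=0, X=0, W=1) weight 1/130
  (Y=0, Z=0, X=1, W=1) weight 1/130
  (Y=0, Z=0, X=2, W=1) weight 1/130
  (Y=0, Z=0, X=3, W=1) weight 1/130
  (Y=0, Z=1, X=0, W=0) weight 1/195
  (Y=0, Z=1, X=1, W=0) weight 1/195
  (Y=0, Z=1, X=2, W=0) weight 1/130
  (Y=0, Z=1, X=3, W=0) weight 1/195
  … 8 more
Group by Z:
  weight(Z=0) = 22/195
  weight(Z=1) = 19/130
Total weight = 22/195 + 19/130 = 101/390
P(Z=0 | obs) = 22/195 / 101/390 = 44/101
P(Z=1 | obs) = 19/130 / 101/390 = 57/101

P(Z = 1 | obs) = 57/101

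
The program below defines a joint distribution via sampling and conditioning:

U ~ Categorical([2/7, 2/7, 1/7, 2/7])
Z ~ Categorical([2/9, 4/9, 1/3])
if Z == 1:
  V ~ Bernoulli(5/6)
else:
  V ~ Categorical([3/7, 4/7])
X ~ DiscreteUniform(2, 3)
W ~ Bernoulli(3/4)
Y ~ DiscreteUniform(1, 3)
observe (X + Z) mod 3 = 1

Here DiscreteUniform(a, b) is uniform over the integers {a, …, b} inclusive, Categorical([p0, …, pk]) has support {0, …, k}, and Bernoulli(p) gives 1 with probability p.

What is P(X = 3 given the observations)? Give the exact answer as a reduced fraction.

P(X = 3 | obs) = 4/7

Enumerate traces; 96 have nonzero weight after conditioning:
  (U=0, Z=1, V=0, X=3, W=0, Y=1) weight 1/1134
  (U=0, Z=1, V=0, X=3, W=0, Y=2) weight 1/1134
  (U=0, Z=1, V=0, X=3, W=0, Y=3) weight 1/1134
  (U=0, Z=1, V=0, X=3, W=1, Y=1) weight 1/378
  (U=0, Z=1, V=0, X=3, W=1, Y=2) weight 1/378
  (U=0, Z=1, V=0, X=3, W=1, Y=3) weight 1/378
  (U=0, Z=1, V=1, X=3, W=0, Y=1) weight 5/1134
  (U=0, Z=1, V=1, X=3, W=0, Y=2) weight 5/1134
  (U=0, Z=2, V=0, X=2, W=0, Y=1) weight 1/588
  … 87 more
Group by X:
  weight(X=2) = 1/6
  weight(X=3) = 2/9
Total weight = 1/6 + 2/9 = 7/18
P(X=2 | obs) = 1/6 / 7/18 = 3/7
P(X=3 | obs) = 2/9 / 7/18 = 4/7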